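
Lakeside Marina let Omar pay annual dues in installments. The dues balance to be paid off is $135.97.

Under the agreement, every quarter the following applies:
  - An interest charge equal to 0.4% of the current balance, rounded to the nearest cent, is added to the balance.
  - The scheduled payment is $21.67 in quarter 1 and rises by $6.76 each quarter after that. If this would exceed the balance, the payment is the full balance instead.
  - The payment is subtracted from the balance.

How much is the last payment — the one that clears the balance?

Quarter 1: opening $135.97; interest $0.54 → $136.51; payment $21.67; balance $114.84
Quarter 2: opening $114.84; interest $0.46 → $115.30; payment $28.43; balance $86.87
Quarter 3: opening $86.87; interest $0.35 → $87.22; payment $35.19; balance $52.03
Quarter 4: opening $52.03; interest $0.21 → $52.24; payment $41.95; balance $10.29
Quarter 5: opening $10.29; interest $0.04 → $10.33; payment $10.33; balance $0.00

$10.33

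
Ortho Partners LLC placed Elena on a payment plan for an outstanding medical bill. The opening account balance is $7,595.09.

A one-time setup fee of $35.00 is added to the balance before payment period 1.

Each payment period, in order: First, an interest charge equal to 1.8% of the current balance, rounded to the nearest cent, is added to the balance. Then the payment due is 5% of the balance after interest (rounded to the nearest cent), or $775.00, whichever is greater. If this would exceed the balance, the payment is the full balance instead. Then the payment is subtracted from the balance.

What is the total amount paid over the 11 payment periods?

Payment period 1: opening $7,630.09; interest $137.34 → $7,767.43; payment $775.00; balance $6,992.43
Payment period 2: opening $6,992.43; interest $125.86 → $7,118.29; payment $775.00; balance $6,343.29
Payment period 3: opening $6,343.29; interest $114.18 → $6,457.47; payment $775.00; balance $5,682.47
Payment period 4: opening $5,682.47; interest $102.28 → $5,784.75; payment $775.00; balance $5,009.75
Payment period 5: opening $5,009.75; interest $90.18 → $5,099.93; payment $775.00; balance $4,324.93
Payment period 6: opening $4,324.93; interest $77.85 → $4,402.78; payment $775.00; balance $3,627.78
Payment period 7: opening $3,627.78; interest $65.30 → $3,693.08; payment $775.00; balance $2,918.08
Payment period 8: opening $2,918.08; interest $52.53 → $2,970.61; payment $775.00; balance $2,195.61
Payment period 9: opening $2,195.61; interest $39.52 → $2,235.13; payment $775.00; balance $1,460.13
Payment period 10: opening $1,460.13; interest $26.28 → $1,486.41; payment $775.00; balance $711.41
Payment period 11: opening $711.41; interest $12.81 → $724.22; payment $724.22; balance $0.00
Total paid: $8,474.22

$8,474.22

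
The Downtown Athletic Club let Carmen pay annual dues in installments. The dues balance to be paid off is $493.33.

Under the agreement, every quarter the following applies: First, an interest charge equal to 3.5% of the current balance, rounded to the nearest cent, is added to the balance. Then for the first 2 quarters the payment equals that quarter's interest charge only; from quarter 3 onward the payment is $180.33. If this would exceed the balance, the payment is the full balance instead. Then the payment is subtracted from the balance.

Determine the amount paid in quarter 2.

Quarter 1: opening $493.33; interest $17.27 → $510.60; payment $17.27; balance $493.33
Quarter 2: opening $493.33; interest $17.27 → $510.60; payment $17.27; balance $493.33

$17.27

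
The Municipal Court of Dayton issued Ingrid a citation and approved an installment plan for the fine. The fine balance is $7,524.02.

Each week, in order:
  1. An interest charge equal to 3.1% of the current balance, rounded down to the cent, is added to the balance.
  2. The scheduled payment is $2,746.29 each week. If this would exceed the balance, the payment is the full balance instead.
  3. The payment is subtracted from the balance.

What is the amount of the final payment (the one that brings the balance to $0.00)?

Week 1: opening $7,524.02; interest $233.24 → $7,757.26; payment $2,746.29; balance $5,010.97
Week 2: opening $5,010.97; interest $155.34 → $5,166.31; payment $2,746.29; balance $2,420.02
Week 3: opening $2,420.02; interest $75.02 → $2,495.04; payment $2,495.04; balance $0.00

$2,495.04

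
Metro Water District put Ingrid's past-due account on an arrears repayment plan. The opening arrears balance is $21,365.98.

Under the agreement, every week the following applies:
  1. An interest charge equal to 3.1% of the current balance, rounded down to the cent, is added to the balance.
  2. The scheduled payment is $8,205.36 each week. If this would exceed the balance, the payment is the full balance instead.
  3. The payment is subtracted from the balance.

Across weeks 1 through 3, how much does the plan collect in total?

$22,644.25

Week 1: opening $21,365.98; interest $662.34 → $22,028.32; payment $8,205.36; balance $13,822.96
Week 2: opening $13,822.96; interest $428.51 → $14,251.47; payment $8,205.36; balance $6,046.11
Week 3: opening $6,046.11; interest $187.42 → $6,233.53; payment $6,233.53; balance $0.00
Total paid: $22,644.25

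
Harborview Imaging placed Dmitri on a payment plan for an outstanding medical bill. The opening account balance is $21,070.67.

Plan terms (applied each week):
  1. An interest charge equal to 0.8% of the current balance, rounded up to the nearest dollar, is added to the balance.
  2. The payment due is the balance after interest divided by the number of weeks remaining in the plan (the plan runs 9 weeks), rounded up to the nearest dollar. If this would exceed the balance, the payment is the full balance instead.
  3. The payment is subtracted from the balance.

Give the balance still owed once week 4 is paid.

$12,085.67

# | Opening | Interest | Payment | End bal
1 | $21,070.67 | $169.00 | $2,360.00 | $18,879.67
2 | $18,879.67 | $152.00 | $2,379.00 | $16,652.67
3 | $16,652.67 | $134.00 | $2,399.00 | $14,387.67
4 | $14,387.67 | $116.00 | $2,418.00 | $12,085.67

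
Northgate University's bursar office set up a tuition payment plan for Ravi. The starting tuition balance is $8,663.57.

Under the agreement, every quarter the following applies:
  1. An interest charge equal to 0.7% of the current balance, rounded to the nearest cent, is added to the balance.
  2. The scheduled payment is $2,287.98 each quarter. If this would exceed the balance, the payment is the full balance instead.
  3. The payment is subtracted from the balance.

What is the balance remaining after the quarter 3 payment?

$1,934.67

Quarter 1: opening $8,663.57; interest $60.64 → $8,724.21; payment $2,287.98; balance $6,436.23
Quarter 2: opening $6,436.23; interest $45.05 → $6,481.28; payment $2,287.98; balance $4,193.30
Quarter 3: opening $4,193.30; interest $29.35 → $4,222.65; payment $2,287.98; balance $1,934.67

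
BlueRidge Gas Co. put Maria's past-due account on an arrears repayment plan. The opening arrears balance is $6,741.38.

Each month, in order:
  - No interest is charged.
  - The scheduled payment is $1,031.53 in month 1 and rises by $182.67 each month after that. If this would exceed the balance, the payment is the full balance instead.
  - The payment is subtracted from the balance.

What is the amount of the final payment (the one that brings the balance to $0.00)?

$1,519.24

Month 1: $6,741.38 − $1,031.53 → $5,709.85
Month 2: $5,709.85 − $1,214.20 → $4,495.65
Month 3: $4,495.65 − $1,396.87 → $3,098.78
Month 4: $3,098.78 − $1,579.54 → $1,519.24
Month 5: $1,519.24 − $1,519.24 → $0.00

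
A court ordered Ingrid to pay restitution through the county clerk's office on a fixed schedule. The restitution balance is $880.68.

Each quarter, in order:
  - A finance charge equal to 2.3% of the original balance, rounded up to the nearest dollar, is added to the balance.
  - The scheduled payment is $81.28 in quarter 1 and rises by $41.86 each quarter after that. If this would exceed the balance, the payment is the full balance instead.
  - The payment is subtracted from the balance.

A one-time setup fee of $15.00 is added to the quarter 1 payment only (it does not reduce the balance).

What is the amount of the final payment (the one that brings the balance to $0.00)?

Quarter 1: $880.68 +$21.00 interest = $901.68; pay $81.28 (+ $15.00 fee) → $820.40
Quarter 2: $820.40 +$21.00 interest = $841.40; pay $123.14 → $718.26
Quarter 3: $718.26 +$21.00 interest = $739.26; pay $165.00 → $574.26
Quarter 4: $574.26 +$21.00 interest = $595.26; pay $206.86 → $388.40
Quarter 5: $388.40 +$21.00 interest = $409.40; pay $248.72 → $160.68
Quarter 6: $160.68 +$21.00 interest = $181.68; pay $181.68 → $0.00

$181.68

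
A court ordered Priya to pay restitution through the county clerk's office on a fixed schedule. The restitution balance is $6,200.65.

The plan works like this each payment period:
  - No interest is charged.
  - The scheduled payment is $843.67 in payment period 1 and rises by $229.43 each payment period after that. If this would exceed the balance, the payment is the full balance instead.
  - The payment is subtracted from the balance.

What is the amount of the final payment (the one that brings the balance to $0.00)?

$1,449.39

Payment period 1: $6,200.65 − $843.67 → $5,356.98
Payment period 2: $5,356.98 − $1,073.10 → $4,283.88
Payment period 3: $4,283.88 − $1,302.53 → $2,981.35
Payment period 4: $2,981.35 − $1,531.96 → $1,449.39
Payment period 5: $1,449.39 − $1,449.39 → $0.00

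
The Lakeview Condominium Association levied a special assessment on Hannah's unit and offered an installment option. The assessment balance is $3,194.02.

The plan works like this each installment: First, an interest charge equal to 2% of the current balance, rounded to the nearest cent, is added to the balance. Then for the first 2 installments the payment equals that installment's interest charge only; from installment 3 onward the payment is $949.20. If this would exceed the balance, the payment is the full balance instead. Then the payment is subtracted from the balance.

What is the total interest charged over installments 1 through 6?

Installment 1: opening $3,194.02; interest $63.88 → $3,257.90; payment $63.88; balance $3,194.02
Installment 2: opening $3,194.02; interest $63.88 → $3,257.90; payment $63.88; balance $3,194.02
Installment 3: opening $3,194.02; interest $63.88 → $3,257.90; payment $949.20; balance $2,308.70
Installment 4: opening $2,308.70; interest $46.17 → $2,354.87; payment $949.20; balance $1,405.67
Installment 5: opening $1,405.67; interest $28.11 → $1,433.78; payment $949.20; balance $484.58
Installment 6: opening $484.58; interest $9.69 → $494.27; payment $494.27; balance $0.00
Total interest: $63.88 + $63.88 + $63.88 + $46.17 + $28.11 + $9.69 = $275.61

$275.61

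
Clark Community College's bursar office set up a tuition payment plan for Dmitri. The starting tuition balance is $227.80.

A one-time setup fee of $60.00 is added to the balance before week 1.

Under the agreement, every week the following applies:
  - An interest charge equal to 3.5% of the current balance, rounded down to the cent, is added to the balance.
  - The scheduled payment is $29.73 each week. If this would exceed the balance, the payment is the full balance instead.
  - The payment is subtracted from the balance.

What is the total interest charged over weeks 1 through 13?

$69.67

Week 1: opening $287.80; interest $10.07 → $297.87; payment $29.73; balance $268.14
Week 2: opening $268.14; interest $9.38 → $277.52; payment $29.73; balance $247.79
Week 3: opening $247.79; interest $8.67 → $256.46; payment $29.73; balance $226.73
Week 4: opening $226.73; interest $7.93 → $234.66; payment $29.73; balance $204.93
Week 5: opening $204.93; interest $7.17 → $212.10; payment $29.73; balance $182.37
Week 6: opening $182.37; interest $6.38 → $188.75; payment $29.73; balance $159.02
Week 7: opening $159.02; interest $5.56 → $164.58; payment $29.73; balance $134.85
Week 8: opening $134.85; interest $4.71 → $139.56; payment $29.73; balance $109.83
Week 9: opening $109.83; interest $3.84 → $113.67; payment $29.73; balance $83.94
Week 10: opening $83.94; interest $2.93 → $86.87; payment $29.73; balance $57.14
Week 11: opening $57.14; interest $1.99 → $59.13; payment $29.73; balance $29.40
Week 12: opening $29.40; interest $1.02 → $30.42; payment $29.73; balance $0.69
Week 13: opening $0.69; interest $0.02 → $0.71; payment $0.71; balance $0.00
Total interest: $10.07 + $9.38 + $8.67 + $7.93 + $7.17 + $6.38 + $5.56 + $4.71 + $3.84 + $2.93 + $1.99 + $1.02 + $0.02 = $69.67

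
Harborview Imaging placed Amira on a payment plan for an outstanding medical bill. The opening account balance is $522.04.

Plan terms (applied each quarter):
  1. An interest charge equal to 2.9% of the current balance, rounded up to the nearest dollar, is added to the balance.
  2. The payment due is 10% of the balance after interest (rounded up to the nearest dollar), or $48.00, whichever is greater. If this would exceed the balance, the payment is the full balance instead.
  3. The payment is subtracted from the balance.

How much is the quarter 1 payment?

$54.00

Quarter 1: opening $522.04; interest $16.00 → $538.04; payment $54.00; balance $484.04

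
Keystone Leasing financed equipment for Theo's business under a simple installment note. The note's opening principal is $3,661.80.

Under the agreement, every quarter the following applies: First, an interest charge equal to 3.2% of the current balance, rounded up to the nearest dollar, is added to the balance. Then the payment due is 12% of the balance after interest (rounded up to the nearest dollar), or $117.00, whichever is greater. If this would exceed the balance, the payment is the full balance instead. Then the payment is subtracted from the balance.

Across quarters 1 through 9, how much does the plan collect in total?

Quarter 1: $3,661.80 +$118.00 interest = $3,779.80; pay $454.00 → $3,325.80
Quarter 2: $3,325.80 +$107.00 interest = $3,432.80; pay $412.00 → $3,020.80
Quarter 3: $3,020.80 +$97.00 interest = $3,117.80; pay $375.00 → $2,742.80
Quarter 4: $2,742.80 +$88.00 interest = $2,830.80; pay $340.00 → $2,490.80
Quarter 5: $2,490.80 +$80.00 interest = $2,570.80; pay $309.00 → $2,261.80
Quarter 6: $2,261.80 +$73.00 interest = $2,334.80; pay $281.00 → $2,053.80
Quarter 7: $2,053.80 +$66.00 interest = $2,119.80; pay $255.00 → $1,864.80
Quarter 8: $1,864.80 +$60.00 interest = $1,924.80; pay $231.00 → $1,693.80
Quarter 9: $1,693.80 +$55.00 interest = $1,748.80; pay $210.00 → $1,538.80
Total paid: $2,867.00

$2,867.00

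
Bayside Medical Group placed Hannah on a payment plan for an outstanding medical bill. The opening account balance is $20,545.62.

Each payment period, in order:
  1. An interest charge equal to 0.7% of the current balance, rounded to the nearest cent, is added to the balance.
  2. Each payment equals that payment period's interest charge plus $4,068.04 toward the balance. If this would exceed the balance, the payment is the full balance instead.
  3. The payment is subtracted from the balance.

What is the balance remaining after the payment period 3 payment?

Payment period 1: opening $20,545.62; interest $143.82 → $20,689.44; payment $4,211.86; balance $16,477.58
Payment period 2: opening $16,477.58; interest $115.34 → $16,592.92; payment $4,183.38; balance $12,409.54
Payment period 3: opening $12,409.54; interest $86.87 → $12,496.41; payment $4,154.91; balance $8,341.50

$8,341.50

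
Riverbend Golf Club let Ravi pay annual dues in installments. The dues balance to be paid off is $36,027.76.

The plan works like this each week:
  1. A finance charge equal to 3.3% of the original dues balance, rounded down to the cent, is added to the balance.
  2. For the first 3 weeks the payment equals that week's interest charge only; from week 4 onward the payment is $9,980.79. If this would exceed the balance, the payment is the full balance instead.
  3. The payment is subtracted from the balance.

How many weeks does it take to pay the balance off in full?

8

Week 1: $36,027.76 +$1,188.91 interest = $37,216.67; pay $1,188.91 → $36,027.76
Week 2: $36,027.76 +$1,188.91 interest = $37,216.67; pay $1,188.91 → $36,027.76
Week 3: $36,027.76 +$1,188.91 interest = $37,216.67; pay $1,188.91 → $36,027.76
Week 4: $36,027.76 +$1,188.91 interest = $37,216.67; pay $9,980.79 → $27,235.88
Week 5: $27,235.88 +$1,188.91 interest = $28,424.79; pay $9,980.79 → $18,444.00
Week 6: $18,444.00 +$1,188.91 interest = $19,632.91; pay $9,980.79 → $9,652.12
Week 7: $9,652.12 +$1,188.91 interest = $10,841.03; pay $9,980.79 → $860.24
Week 8: $860.24 +$1,188.91 interest = $2,049.15; pay $2,049.15 → $0.00
Balance reaches $0.00 in week 8.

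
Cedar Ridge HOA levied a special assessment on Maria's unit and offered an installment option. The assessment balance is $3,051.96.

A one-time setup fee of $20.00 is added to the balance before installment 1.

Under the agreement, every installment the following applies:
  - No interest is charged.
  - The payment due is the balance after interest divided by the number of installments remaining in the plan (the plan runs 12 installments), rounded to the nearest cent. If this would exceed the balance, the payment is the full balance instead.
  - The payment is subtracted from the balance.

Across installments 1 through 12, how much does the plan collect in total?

Installment 1: $3,071.96 − $256.00 → $2,815.96
Installment 2: $2,815.96 − $256.00 → $2,559.96
Installment 3: $2,559.96 − $256.00 → $2,303.96
Installment 4: $2,303.96 − $256.00 → $2,047.96
Installment 5: $2,047.96 − $256.00 → $1,791.96
Installment 6: $1,791.96 − $255.99 → $1,535.97
Installment 7: $1,535.97 − $256.00 → $1,279.97
Installment 8: $1,279.97 − $255.99 → $1,023.98
Installment 9: $1,023.98 − $256.00 → $767.98
Installment 10: $767.98 − $255.99 → $511.99
Installment 11: $511.99 − $256.00 → $255.99
Installment 12: $255.99 − $255.99 → $0.00
Total paid: $3,071.96

$3,071.96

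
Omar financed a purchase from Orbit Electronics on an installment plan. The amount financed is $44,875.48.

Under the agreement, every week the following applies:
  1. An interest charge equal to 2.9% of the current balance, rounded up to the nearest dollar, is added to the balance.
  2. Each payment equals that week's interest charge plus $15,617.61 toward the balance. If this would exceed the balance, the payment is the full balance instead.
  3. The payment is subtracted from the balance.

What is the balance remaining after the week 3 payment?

$0.00

Week 1: opening $44,875.48; interest $1,302.00 → $46,177.48; payment $16,919.61; balance $29,257.87
Week 2: opening $29,257.87; interest $849.00 → $30,106.87; payment $16,466.61; balance $13,640.26
Week 3: opening $13,640.26; interest $396.00 → $14,036.26; payment $14,036.26; balance $0.00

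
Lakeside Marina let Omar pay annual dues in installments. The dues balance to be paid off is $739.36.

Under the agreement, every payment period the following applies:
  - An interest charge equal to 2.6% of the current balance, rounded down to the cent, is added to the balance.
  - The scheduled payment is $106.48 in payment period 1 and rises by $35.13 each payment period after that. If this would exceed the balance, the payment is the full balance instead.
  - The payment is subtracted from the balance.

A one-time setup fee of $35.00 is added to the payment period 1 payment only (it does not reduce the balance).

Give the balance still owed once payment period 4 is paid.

$162.01

Payment period 1: $739.36 +$19.22 interest = $758.58; pay $106.48 (+ $35.00 fee) → $652.10
Payment period 2: $652.10 +$16.95 interest = $669.05; pay $141.61 → $527.44
Payment period 3: $527.44 +$13.71 interest = $541.15; pay $176.74 → $364.41
Payment period 4: $364.41 +$9.47 interest = $373.88; pay $211.87 → $162.01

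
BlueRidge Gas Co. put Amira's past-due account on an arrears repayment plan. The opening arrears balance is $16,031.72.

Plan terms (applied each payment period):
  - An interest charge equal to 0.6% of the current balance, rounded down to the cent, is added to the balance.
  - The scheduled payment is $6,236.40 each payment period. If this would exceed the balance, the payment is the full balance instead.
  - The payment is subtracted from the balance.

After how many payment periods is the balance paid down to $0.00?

3

# | Opening | Interest | Payment | End bal
1 | $16,031.72 | $96.19 | $6,236.40 | $9,891.51
2 | $9,891.51 | $59.34 | $6,236.40 | $3,714.45
3 | $3,714.45 | $22.28 | $3,736.73 | $0.00
Balance reaches $0.00 in payment period 3.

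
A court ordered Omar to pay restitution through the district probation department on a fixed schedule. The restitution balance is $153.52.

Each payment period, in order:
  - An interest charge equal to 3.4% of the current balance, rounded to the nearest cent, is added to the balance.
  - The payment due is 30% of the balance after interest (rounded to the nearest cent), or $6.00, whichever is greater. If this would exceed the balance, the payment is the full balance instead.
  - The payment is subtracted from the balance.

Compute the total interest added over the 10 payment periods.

Payment period 1: opening $153.52; interest $5.22 → $158.74; payment $47.62; balance $111.12
Payment period 2: opening $111.12; interest $3.78 → $114.90; payment $34.47; balance $80.43
Payment period 3: opening $80.43; interest $2.73 → $83.16; payment $24.95; balance $58.21
Payment period 4: opening $58.21; interest $1.98 → $60.19; payment $18.06; balance $42.13
Payment period 5: opening $42.13; interest $1.43 → $43.56; payment $13.07; balance $30.49
Payment period 6: opening $30.49; interest $1.04 → $31.53; payment $9.46; balance $22.07
Payment period 7: opening $22.07; interest $0.75 → $22.82; payment $6.85; balance $15.97
Payment period 8: opening $15.97; interest $0.54 → $16.51; payment $6.00; balance $10.51
Payment period 9: opening $10.51; interest $0.36 → $10.87; payment $6.00; balance $4.87
Payment period 10: opening $4.87; interest $0.17 → $5.04; payment $5.04; balance $0.00
Total interest: $5.22 + $3.78 + $2.73 + $1.98 + $1.43 + $1.04 + $0.75 + $0.54 + $0.36 + $0.17 = $18.00

$18.00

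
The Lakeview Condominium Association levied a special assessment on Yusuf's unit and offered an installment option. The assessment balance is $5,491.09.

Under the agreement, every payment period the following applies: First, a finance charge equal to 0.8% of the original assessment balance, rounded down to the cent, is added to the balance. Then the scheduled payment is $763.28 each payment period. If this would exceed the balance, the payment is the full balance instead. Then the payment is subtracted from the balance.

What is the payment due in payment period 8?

Payment period 1: $5,491.09 +$43.92 interest = $5,535.01; pay $763.28 → $4,771.73
Payment period 2: $4,771.73 +$43.92 interest = $4,815.65; pay $763.28 → $4,052.37
Payment period 3: $4,052.37 +$43.92 interest = $4,096.29; pay $763.28 → $3,333.01
Payment period 4: $3,333.01 +$43.92 interest = $3,376.93; pay $763.28 → $2,613.65
Payment period 5: $2,613.65 +$43.92 interest = $2,657.57; pay $763.28 → $1,894.29
Payment period 6: $1,894.29 +$43.92 interest = $1,938.21; pay $763.28 → $1,174.93
Payment period 7: $1,174.93 +$43.92 interest = $1,218.85; pay $763.28 → $455.57
Payment period 8: $455.57 +$43.92 interest = $499.49; pay $499.49 → $0.00

$499.49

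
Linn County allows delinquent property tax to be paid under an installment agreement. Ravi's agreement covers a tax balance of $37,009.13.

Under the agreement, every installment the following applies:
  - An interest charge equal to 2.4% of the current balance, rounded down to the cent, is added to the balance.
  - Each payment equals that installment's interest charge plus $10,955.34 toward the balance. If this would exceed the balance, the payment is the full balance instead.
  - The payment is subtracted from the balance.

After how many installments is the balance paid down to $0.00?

# | Opening | Interest | Payment | End bal
1 | $37,009.13 | $888.21 | $11,843.55 | $26,053.79
2 | $26,053.79 | $625.29 | $11,580.63 | $15,098.45
3 | $15,098.45 | $362.36 | $11,317.70 | $4,143.11
4 | $4,143.11 | $99.43 | $4,242.54 | $0.00
Balance reaches $0.00 in installment 4.

4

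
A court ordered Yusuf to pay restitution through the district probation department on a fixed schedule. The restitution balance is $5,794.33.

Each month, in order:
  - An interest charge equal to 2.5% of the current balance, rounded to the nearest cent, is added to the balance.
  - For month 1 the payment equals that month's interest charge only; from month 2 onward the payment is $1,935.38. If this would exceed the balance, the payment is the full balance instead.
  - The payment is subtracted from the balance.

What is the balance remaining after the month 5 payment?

$0.00

Month 1: $5,794.33 +$144.86 interest = $5,939.19; pay $144.86 → $5,794.33
Month 2: $5,794.33 +$144.86 interest = $5,939.19; pay $1,935.38 → $4,003.81
Month 3: $4,003.81 +$100.10 interest = $4,103.91; pay $1,935.38 → $2,168.53
Month 4: $2,168.53 +$54.21 interest = $2,222.74; pay $1,935.38 → $287.36
Month 5: $287.36 +$7.18 interest = $294.54; pay $294.54 → $0.00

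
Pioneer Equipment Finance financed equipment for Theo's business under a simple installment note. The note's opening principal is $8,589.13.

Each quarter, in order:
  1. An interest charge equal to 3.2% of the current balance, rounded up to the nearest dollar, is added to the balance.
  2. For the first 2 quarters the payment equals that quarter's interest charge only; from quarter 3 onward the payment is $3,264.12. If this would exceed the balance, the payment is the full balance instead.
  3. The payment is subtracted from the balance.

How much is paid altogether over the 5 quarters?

Quarter 1: opening $8,589.13; interest $275.00 → $8,864.13; payment $275.00; balance $8,589.13
Quarter 2: opening $8,589.13; interest $275.00 → $8,864.13; payment $275.00; balance $8,589.13
Quarter 3: opening $8,589.13; interest $275.00 → $8,864.13; payment $3,264.12; balance $5,600.01
Quarter 4: opening $5,600.01; interest $180.00 → $5,780.01; payment $3,264.12; balance $2,515.89
Quarter 5: opening $2,515.89; interest $81.00 → $2,596.89; payment $2,596.89; balance $0.00
Total paid: $9,675.13

$9,675.13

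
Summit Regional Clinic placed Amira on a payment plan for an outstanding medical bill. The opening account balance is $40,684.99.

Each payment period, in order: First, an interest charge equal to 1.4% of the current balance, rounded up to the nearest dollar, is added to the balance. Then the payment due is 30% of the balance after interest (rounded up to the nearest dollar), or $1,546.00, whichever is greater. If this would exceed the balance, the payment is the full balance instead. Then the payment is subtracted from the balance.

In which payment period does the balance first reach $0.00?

10

Payment period 1: opening $40,684.99; interest $570.00 → $41,254.99; payment $12,377.00; balance $28,877.99
Payment period 2: opening $28,877.99; interest $405.00 → $29,282.99; payment $8,785.00; balance $20,497.99
Payment period 3: opening $20,497.99; interest $287.00 → $20,784.99; payment $6,236.00; balance $14,548.99
Payment period 4: opening $14,548.99; interest $204.00 → $14,752.99; payment $4,426.00; balance $10,326.99
Payment period 5: opening $10,326.99; interest $145.00 → $10,471.99; payment $3,142.00; balance $7,329.99
Payment period 6: opening $7,329.99; interest $103.00 → $7,432.99; payment $2,230.00; balance $5,202.99
Payment period 7: opening $5,202.99; interest $73.00 → $5,275.99; payment $1,583.00; balance $3,692.99
Payment period 8: opening $3,692.99; interest $52.00 → $3,744.99; payment $1,546.00; balance $2,198.99
Payment period 9: opening $2,198.99; interest $31.00 → $2,229.99; payment $1,546.00; balance $683.99
Payment period 10: opening $683.99; interest $10.00 → $693.99; payment $693.99; balance $0.00
Balance reaches $0.00 in payment period 10.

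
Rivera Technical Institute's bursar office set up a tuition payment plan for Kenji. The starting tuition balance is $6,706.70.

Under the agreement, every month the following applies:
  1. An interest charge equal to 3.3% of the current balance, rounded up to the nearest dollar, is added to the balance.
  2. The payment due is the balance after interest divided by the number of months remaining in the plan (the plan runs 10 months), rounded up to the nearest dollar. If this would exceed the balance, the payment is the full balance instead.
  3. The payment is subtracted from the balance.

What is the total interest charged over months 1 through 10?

$1,351.00

Month 1: opening $6,706.70; interest $222.00 → $6,928.70; payment $693.00; balance $6,235.70
Month 2: opening $6,235.70; interest $206.00 → $6,441.70; payment $716.00; balance $5,725.70
Month 3: opening $5,725.70; interest $189.00 → $5,914.70; payment $740.00; balance $5,174.70
Month 4: opening $5,174.70; interest $171.00 → $5,345.70; payment $764.00; balance $4,581.70
Month 5: opening $4,581.70; interest $152.00 → $4,733.70; payment $789.00; balance $3,944.70
Month 6: opening $3,944.70; interest $131.00 → $4,075.70; payment $816.00; balance $3,259.70
Month 7: opening $3,259.70; interest $108.00 → $3,367.70; payment $842.00; balance $2,525.70
Month 8: opening $2,525.70; interest $84.00 → $2,609.70; payment $870.00; balance $1,739.70
Month 9: opening $1,739.70; interest $58.00 → $1,797.70; payment $899.00; balance $898.70
Month 10: opening $898.70; interest $30.00 → $928.70; payment $928.70; balance $0.00
Total interest: $222.00 + $206.00 + $189.00 + $171.00 + $152.00 + $131.00 + $108.00 + $84.00 + $58.00 + $30.00 = $1,351.00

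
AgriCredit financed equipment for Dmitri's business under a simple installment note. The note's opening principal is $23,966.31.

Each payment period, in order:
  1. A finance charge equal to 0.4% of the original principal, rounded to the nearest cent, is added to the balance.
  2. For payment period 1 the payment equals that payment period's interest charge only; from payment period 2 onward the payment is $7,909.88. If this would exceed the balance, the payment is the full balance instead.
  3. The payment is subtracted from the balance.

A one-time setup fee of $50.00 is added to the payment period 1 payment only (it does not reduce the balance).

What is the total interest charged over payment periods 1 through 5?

$479.35

# | Opening | Interest | Payment | Fee | End bal
1 | $23,966.31 | $95.87 | $95.87 | $50.00 | $23,966.31
2 | $23,966.31 | $95.87 | $7,909.88 | — | $16,152.30
3 | $16,152.30 | $95.87 | $7,909.88 | — | $8,338.29
4 | $8,338.29 | $95.87 | $7,909.88 | — | $524.28
5 | $524.28 | $95.87 | $620.15 | — | $0.00
Total interest: $95.87 + $95.87 + $95.87 + $95.87 + $95.87 = $479.35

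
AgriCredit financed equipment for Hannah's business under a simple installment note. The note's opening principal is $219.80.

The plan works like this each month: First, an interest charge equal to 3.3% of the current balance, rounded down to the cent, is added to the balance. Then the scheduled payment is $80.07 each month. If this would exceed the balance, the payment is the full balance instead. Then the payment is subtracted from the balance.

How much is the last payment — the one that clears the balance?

$74.12

# | Opening | Interest | Payment | End bal
1 | $219.80 | $7.25 | $80.07 | $146.98
2 | $146.98 | $4.85 | $80.07 | $71.76
3 | $71.76 | $2.36 | $74.12 | $0.00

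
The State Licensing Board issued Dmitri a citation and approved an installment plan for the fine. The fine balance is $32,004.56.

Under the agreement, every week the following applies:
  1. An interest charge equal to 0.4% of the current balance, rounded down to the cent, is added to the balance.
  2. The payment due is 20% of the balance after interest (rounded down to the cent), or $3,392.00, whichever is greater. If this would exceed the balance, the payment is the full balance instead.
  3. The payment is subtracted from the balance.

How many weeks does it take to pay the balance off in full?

8

Week 1: $32,004.56 +$128.01 interest = $32,132.57; pay $6,426.51 → $25,706.06
Week 2: $25,706.06 +$102.82 interest = $25,808.88; pay $5,161.77 → $20,647.11
Week 3: $20,647.11 +$82.58 interest = $20,729.69; pay $4,145.93 → $16,583.76
Week 4: $16,583.76 +$66.33 interest = $16,650.09; pay $3,392.00 → $13,258.09
Week 5: $13,258.09 +$53.03 interest = $13,311.12; pay $3,392.00 → $9,919.12
Week 6: $9,919.12 +$39.67 interest = $9,958.79; pay $3,392.00 → $6,566.79
Week 7: $6,566.79 +$26.26 interest = $6,593.05; pay $3,392.00 → $3,201.05
Week 8: $3,201.05 +$12.80 interest = $3,213.85; pay $3,213.85 → $0.00
Balance reaches $0.00 in week 8.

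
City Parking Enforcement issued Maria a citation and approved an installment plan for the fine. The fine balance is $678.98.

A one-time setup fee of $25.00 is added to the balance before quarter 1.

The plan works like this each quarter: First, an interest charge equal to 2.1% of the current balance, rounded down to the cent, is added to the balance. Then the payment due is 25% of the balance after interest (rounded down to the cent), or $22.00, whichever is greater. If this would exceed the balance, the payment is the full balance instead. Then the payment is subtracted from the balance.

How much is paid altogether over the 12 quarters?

Quarter 1: $703.98 +$14.78 interest = $718.76; pay $179.69 → $539.07
Quarter 2: $539.07 +$11.32 interest = $550.39; pay $137.59 → $412.80
Quarter 3: $412.80 +$8.66 interest = $421.46; pay $105.36 → $316.10
Quarter 4: $316.10 +$6.63 interest = $322.73; pay $80.68 → $242.05
Quarter 5: $242.05 +$5.08 interest = $247.13; pay $61.78 → $185.35
Quarter 6: $185.35 +$3.89 interest = $189.24; pay $47.31 → $141.93
Quarter 7: $141.93 +$2.98 interest = $144.91; pay $36.22 → $108.69
Quarter 8: $108.69 +$2.28 interest = $110.97; pay $27.74 → $83.23
Quarter 9: $83.23 +$1.74 interest = $84.97; pay $22.00 → $62.97
Quarter 10: $62.97 +$1.32 interest = $64.29; pay $22.00 → $42.29
Quarter 11: $42.29 +$0.88 interest = $43.17; pay $22.00 → $21.17
Quarter 12: $21.17 +$0.44 interest = $21.61; pay $21.61 → $0.00
Total paid: $763.98

$763.98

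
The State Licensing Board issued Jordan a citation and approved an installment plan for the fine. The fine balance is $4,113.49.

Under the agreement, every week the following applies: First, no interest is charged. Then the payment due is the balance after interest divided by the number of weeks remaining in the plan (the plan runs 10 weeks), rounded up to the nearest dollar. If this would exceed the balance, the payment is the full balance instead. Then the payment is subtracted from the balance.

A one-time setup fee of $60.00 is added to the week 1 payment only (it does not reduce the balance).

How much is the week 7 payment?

Week 1: $4,113.49 − $412.00 (+ $60.00 fee) → $3,701.49
Week 2: $3,701.49 − $412.00 → $3,289.49
Week 3: $3,289.49 − $412.00 → $2,877.49
Week 4: $2,877.49 − $412.00 → $2,465.49
Week 5: $2,465.49 − $411.00 → $2,054.49
Week 6: $2,054.49 − $411.00 → $1,643.49
Week 7: $1,643.49 − $411.00 → $1,232.49

$411.00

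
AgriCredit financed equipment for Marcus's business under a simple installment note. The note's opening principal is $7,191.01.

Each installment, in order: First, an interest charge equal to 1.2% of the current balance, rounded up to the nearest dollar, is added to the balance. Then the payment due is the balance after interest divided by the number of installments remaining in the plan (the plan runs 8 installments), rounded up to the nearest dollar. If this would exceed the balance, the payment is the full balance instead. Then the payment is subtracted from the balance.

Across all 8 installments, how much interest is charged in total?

Installment 1: $7,191.01 +$87.00 interest = $7,278.01; pay $910.00 → $6,368.01
Installment 2: $6,368.01 +$77.00 interest = $6,445.01; pay $921.00 → $5,524.01
Installment 3: $5,524.01 +$67.00 interest = $5,591.01; pay $932.00 → $4,659.01
Installment 4: $4,659.01 +$56.00 interest = $4,715.01; pay $944.00 → $3,771.01
Installment 5: $3,771.01 +$46.00 interest = $3,817.01; pay $955.00 → $2,862.01
Installment 6: $2,862.01 +$35.00 interest = $2,897.01; pay $966.00 → $1,931.01
Installment 7: $1,931.01 +$24.00 interest = $1,955.01; pay $978.00 → $977.01
Installment 8: $977.01 +$12.00 interest = $989.01; pay $989.01 → $0.00
Total interest: $87.00 + $77.00 + $67.00 + $56.00 + $46.00 + $35.00 + $24.00 + $12.00 = $404.00

$404.00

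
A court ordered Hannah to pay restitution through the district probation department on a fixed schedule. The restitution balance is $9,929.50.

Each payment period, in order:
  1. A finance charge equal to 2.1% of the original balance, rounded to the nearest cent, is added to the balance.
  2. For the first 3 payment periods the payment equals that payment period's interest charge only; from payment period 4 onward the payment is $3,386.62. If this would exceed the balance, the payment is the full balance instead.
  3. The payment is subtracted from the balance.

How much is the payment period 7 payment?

$603.72

# | Opening | Interest | Payment | End bal
1 | $9,929.50 | $208.52 | $208.52 | $9,929.50
2 | $9,929.50 | $208.52 | $208.52 | $9,929.50
3 | $9,929.50 | $208.52 | $208.52 | $9,929.50
4 | $9,929.50 | $208.52 | $3,386.62 | $6,751.40
5 | $6,751.40 | $208.52 | $3,386.62 | $3,573.30
6 | $3,573.30 | $208.52 | $3,386.62 | $395.20
7 | $395.20 | $208.52 | $603.72 | $0.00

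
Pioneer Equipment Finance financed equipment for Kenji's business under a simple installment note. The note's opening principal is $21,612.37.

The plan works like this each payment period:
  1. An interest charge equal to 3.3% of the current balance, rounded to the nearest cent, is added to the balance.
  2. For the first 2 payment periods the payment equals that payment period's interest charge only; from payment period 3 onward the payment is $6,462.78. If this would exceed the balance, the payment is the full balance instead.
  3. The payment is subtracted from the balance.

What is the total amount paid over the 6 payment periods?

# | Opening | Interest | Payment | End bal
1 | $21,612.37 | $713.21 | $713.21 | $21,612.37
2 | $21,612.37 | $713.21 | $713.21 | $21,612.37
3 | $21,612.37 | $713.21 | $6,462.78 | $15,862.80
4 | $15,862.80 | $523.47 | $6,462.78 | $9,923.49
5 | $9,923.49 | $327.48 | $6,462.78 | $3,788.19
6 | $3,788.19 | $125.01 | $3,913.20 | $0.00
Total paid: $24,727.96

$24,727.96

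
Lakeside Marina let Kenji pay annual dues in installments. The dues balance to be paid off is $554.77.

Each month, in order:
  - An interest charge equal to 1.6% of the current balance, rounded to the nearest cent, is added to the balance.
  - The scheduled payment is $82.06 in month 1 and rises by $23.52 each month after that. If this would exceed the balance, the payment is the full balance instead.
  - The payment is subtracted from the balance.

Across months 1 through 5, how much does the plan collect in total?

$583.47

Month 1: $554.77 +$8.88 interest = $563.65; pay $82.06 → $481.59
Month 2: $481.59 +$7.71 interest = $489.30; pay $105.58 → $383.72
Month 3: $383.72 +$6.14 interest = $389.86; pay $129.10 → $260.76
Month 4: $260.76 +$4.17 interest = $264.93; pay $152.62 → $112.31
Month 5: $112.31 +$1.80 interest = $114.11; pay $114.11 → $0.00
Total paid: $583.47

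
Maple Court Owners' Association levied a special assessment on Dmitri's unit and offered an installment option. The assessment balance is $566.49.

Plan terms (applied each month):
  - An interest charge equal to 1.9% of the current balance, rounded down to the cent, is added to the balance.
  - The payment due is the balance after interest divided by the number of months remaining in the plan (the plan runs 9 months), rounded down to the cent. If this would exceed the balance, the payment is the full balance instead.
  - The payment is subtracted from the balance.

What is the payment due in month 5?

$69.15

Month 1: $566.49 +$10.76 interest = $577.25; pay $64.13 → $513.12
Month 2: $513.12 +$9.74 interest = $522.86; pay $65.35 → $457.51
Month 3: $457.51 +$8.69 interest = $466.20; pay $66.60 → $399.60
Month 4: $399.60 +$7.59 interest = $407.19; pay $67.86 → $339.33
Month 5: $339.33 +$6.44 interest = $345.77; pay $69.15 → $276.62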